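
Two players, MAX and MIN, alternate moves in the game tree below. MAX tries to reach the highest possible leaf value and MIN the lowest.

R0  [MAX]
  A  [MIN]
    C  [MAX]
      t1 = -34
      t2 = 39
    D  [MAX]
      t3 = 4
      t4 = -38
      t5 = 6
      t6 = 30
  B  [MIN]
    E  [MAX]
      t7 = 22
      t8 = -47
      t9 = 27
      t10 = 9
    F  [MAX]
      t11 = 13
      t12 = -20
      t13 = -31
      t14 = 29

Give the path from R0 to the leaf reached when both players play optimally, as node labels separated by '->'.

R0 -> A -> D -> t6

C (MAX): max(-34, 39) = 39
D (MAX): max(4, -38, 6, 30) = 30
A (MIN): min(39, 30) = 30
E (MAX): max(22, -47, 27, 9) = 27
F (MAX): max(13, -20, -31, 29) = 29
B (MIN): min(27, 29) = 27
R0 (MAX): max(30, 27) = 30
At R0, MAX picks A (highest: 30).
At A, MIN picks D (lowest: 30).
At D, MAX picks t6 (highest: 30).
Terminal value 30.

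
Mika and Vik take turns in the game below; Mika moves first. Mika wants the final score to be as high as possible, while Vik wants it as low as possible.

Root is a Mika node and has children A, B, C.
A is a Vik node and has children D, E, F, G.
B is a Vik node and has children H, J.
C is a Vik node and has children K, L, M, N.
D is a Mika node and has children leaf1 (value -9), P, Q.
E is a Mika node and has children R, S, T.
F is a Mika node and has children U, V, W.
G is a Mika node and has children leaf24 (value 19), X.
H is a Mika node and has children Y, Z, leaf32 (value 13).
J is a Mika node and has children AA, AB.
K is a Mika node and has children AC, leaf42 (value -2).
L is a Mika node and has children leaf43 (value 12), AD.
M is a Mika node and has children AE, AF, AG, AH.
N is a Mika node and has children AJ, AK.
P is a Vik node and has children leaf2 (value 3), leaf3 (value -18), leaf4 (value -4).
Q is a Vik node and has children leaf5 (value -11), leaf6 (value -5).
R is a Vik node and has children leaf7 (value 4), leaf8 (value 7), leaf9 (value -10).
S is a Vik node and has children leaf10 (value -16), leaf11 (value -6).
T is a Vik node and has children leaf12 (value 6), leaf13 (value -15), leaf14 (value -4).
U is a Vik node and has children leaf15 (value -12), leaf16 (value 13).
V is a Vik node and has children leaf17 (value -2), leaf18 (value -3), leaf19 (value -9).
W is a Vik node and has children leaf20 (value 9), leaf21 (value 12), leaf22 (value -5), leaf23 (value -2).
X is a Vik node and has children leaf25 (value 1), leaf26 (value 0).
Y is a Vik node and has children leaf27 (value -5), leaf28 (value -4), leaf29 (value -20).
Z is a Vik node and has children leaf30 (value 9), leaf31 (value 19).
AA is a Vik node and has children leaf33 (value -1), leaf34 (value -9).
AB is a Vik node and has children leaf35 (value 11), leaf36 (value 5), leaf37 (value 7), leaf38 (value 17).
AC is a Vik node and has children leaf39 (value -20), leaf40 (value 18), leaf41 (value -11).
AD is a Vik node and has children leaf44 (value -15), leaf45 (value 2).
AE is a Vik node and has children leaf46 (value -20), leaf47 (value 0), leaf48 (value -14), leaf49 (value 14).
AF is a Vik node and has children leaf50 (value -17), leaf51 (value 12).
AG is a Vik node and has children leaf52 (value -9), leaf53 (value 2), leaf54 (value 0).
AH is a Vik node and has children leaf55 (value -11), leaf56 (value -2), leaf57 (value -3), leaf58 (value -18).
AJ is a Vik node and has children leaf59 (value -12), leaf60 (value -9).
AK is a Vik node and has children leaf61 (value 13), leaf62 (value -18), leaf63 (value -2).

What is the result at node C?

-12

AC (Vik): min(-20, 18, -11) = -20
K (Mika): max(-20, -2) = -2
AD (Vik): min(-15, 2) = -15
L (Mika): max(12, -15) = 12
AE (Vik): min(-20, 0, -14, 14) = -20
AF (Vik): min(-17, 12) = -17
AG (Vik): min(-9, 2, 0) = -9
AH (Vik): min(-11, -2, -3, -18) = -18
M (Mika): max(-20, -17, -9, -18) = -9
AJ (Vik): min(-12, -9) = -12
AK (Vik): min(13, -18, -2) = -18
N (Mika): max(-12, -18) = -12
C (Vik): min(-2, 12, -9, -12) = -12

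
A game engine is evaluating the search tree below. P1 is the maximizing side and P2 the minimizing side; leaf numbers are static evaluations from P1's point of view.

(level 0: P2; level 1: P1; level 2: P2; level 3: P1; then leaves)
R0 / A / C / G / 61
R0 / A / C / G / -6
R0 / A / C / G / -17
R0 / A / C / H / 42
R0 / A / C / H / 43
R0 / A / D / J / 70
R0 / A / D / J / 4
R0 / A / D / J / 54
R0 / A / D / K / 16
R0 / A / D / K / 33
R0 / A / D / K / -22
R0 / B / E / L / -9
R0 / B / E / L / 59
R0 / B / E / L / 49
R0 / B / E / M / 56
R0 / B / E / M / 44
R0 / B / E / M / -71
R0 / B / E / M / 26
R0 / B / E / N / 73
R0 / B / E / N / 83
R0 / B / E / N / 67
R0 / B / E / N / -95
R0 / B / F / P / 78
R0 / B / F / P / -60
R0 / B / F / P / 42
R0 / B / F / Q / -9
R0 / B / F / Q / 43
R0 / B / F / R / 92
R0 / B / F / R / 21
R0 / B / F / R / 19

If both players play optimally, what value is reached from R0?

43

G (P1): max(61, -6, -17) = 61
H (P1): max(42, 43) = 43
C (P2): min(61, 43) = 43
J (P1): max(70, 4, 54) = 70
K (P1): max(16, 33, -22) = 33
D (P2): min(70, 33) = 33
A (P1): max(43, 33) = 43
L (P1): max(-9, 59, 49) = 59
M (P1): max(56, 44, -71, 26) = 56
N (P1): max(73, 83, 67, -95) = 83
E (P2): min(59, 56, 83) = 56
P (P1): max(78, -60, 42) = 78
Q (P1): max(-9, 43) = 43
R (P1): max(92, 21, 19) = 92
F (P2): min(78, 43, 92) = 43
B (P1): max(56, 43) = 56
R0 (P2): min(43, 56) = 43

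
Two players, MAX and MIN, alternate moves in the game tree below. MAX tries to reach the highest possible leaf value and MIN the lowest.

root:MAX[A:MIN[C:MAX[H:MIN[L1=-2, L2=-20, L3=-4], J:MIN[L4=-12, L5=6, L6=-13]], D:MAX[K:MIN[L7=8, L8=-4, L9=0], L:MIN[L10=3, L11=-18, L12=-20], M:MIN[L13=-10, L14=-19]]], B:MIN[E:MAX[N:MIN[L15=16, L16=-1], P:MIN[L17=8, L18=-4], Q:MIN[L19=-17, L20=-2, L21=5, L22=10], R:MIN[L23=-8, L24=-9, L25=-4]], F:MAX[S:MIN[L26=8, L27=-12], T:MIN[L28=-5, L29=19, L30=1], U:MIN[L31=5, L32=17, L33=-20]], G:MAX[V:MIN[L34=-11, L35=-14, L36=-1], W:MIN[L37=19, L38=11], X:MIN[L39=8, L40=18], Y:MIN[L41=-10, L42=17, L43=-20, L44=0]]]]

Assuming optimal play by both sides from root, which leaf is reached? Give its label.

H (MIN): min(-2, -20, -4) = -20
J (MIN): min(-12, 6, -13) = -13
C (MAX): max(-20, -13) = -13
K (MIN): min(8, -4, 0) = -4
L (MIN): min(3, -18, -20) = -20
M (MIN): min(-10, -19) = -19
D (MAX): max(-4, -20, -19) = -4
A (MIN): min(-13, -4) = -13
N (MIN): min(16, -1) = -1
P (MIN): min(8, -4) = -4
Q (MIN): min(-17, -2, 5, 10) = -17
R (MIN): min(-8, -9, -4) = -9
E (MAX): max(-1, -4, -17, -9) = -1
S (MIN): min(8, -12) = -12
T (MIN): min(-5, 19, 1) = -5
U (MIN): min(5, 17, -20) = -20
F (MAX): max(-12, -5, -20) = -5
V (MIN): min(-11, -14, -1) = -14
W (MIN): min(19, 11) = 11
X (MIN): min(8, 18) = 8
Y (MIN): min(-10, 17, -20, 0) = -20
G (MAX): max(-14, 11, 8, -20) = 11
B (MIN): min(-1, -5, 11) = -5
root (MAX): max(-13, -5) = -5
At root, MAX picks B (highest: -5).
At B, MIN picks F (lowest: -5).
At F, MAX picks T (highest: -5).
At T, MIN picks L28 (lowest: -5).
Terminal value -5.

L28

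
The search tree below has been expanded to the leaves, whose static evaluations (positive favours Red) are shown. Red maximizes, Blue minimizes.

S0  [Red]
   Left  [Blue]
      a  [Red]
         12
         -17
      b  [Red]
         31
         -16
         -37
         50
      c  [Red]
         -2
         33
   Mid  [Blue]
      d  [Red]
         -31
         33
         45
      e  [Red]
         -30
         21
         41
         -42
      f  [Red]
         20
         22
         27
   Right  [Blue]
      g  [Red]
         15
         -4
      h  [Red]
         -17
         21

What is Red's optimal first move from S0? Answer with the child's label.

a (Red): max(12, -17) = 12
b (Red): max(31, -16, -37, 50) = 50
c (Red): max(-2, 33) = 33
Left (Blue): min(12, 50, 33) = 12
d (Red): max(-31, 33, 45) = 45
e (Red): max(-30, 21, 41, -42) = 41
f (Red): max(20, 22, 27) = 27
Mid (Blue): min(45, 41, 27) = 27
g (Red): max(15, -4) = 15
h (Red): max(-17, 21) = 21
Right (Blue): min(15, 21) = 15
S0 (Red): max(12, 27, 15) = 27
Red at S0 wants the highest of {Left=12, Mid=27, Right=15}, so chooses Mid.

Mid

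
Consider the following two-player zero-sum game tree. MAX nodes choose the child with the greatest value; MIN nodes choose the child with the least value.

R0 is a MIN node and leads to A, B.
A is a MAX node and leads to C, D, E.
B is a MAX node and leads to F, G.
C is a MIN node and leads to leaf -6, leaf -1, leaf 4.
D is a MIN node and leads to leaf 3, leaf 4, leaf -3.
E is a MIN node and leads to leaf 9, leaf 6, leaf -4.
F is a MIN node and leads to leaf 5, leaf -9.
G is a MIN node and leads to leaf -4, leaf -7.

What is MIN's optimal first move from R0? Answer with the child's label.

B

C (MIN): min(-6, -1, 4) = -6
D (MIN): min(3, 4, -3) = -3
E (MIN): min(9, 6, -4) = -4
A (MAX): max(-6, -3, -4) = -3
F (MIN): min(5, -9) = -9
G (MIN): min(-4, -7) = -7
B (MAX): max(-9, -7) = -7
R0 (MIN): min(-3, -7) = -7
MIN at R0 wants the lowest of {A=-3, B=-7}, so chooses B.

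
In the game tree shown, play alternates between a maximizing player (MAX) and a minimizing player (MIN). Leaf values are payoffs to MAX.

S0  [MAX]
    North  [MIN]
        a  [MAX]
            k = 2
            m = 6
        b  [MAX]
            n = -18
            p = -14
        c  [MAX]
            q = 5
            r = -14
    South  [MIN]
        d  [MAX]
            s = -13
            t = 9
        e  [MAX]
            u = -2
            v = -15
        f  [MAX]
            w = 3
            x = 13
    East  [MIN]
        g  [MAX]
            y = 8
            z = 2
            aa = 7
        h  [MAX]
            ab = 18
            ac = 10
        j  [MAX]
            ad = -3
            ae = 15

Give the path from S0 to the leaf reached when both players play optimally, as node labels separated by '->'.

a (MAX): max(2, 6) = 6
b (MAX): max(-18, -14) = -14
c (MAX): max(5, -14) = 5
North (MIN): min(6, -14, 5) = -14
d (MAX): max(-13, 9) = 9
e (MAX): max(-2, -15) = -2
f (MAX): max(3, 13) = 13
South (MIN): min(9, -2, 13) = -2
g (MAX): max(8, 2, 7) = 8
h (MAX): max(18, 10) = 18
j (MAX): max(-3, 15) = 15
East (MIN): min(8, 18, 15) = 8
S0 (MAX): max(-14, -2, 8) = 8
At S0, MAX picks East (highest: 8).
At East, MIN picks g (lowest: 8).
At g, MAX picks y (highest: 8).
Terminal value 8.

S0 -> East -> g -> y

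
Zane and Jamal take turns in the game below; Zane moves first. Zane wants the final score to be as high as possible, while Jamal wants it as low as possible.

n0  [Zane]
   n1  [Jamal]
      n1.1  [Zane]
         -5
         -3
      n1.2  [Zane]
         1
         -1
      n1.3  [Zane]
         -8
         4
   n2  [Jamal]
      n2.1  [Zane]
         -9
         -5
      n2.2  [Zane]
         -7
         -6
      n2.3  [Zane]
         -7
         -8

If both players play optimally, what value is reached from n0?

n1.1 (Zane): max(-5, -3) = -3
n1.2 (Zane): max(1, -1) = 1
n1.3 (Zane): max(-8, 4) = 4
n1 (Jamal): min(-3, 1, 4) = -3
n2.1 (Zane): max(-9, -5) = -5
n2.2 (Zane): max(-7, -6) = -6
n2.3 (Zane): max(-7, -8) = -7
n2 (Jamal): min(-5, -6, -7) = -7
n0 (Zane): max(-3, -7) = -3

-3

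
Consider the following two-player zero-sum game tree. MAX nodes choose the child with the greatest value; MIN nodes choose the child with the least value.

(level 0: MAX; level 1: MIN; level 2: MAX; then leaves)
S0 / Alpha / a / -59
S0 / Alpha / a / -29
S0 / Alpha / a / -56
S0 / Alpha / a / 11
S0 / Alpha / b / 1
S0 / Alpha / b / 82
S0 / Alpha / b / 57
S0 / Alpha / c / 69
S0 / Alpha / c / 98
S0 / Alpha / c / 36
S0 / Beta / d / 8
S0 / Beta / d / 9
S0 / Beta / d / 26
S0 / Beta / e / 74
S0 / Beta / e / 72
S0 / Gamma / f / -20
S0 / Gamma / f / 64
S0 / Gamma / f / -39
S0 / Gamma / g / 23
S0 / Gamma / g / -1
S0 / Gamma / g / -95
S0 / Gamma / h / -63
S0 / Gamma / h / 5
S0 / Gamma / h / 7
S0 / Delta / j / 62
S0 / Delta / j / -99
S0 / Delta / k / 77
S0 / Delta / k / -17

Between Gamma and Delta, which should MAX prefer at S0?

f (MAX): max(-20, 64, -39) = 64
g (MAX): max(23, -1, -95) = 23
h (MAX): max(-63, 5, 7) = 7
Gamma (MIN): min(64, 23, 7) = 7
j (MAX): max(62, -99) = 62
k (MAX): max(77, -17) = 77
Delta (MIN): min(62, 77) = 62
MAX prefers the higher value; Gamma=7, Delta=62. Delta is better since 62 > 7.

Delta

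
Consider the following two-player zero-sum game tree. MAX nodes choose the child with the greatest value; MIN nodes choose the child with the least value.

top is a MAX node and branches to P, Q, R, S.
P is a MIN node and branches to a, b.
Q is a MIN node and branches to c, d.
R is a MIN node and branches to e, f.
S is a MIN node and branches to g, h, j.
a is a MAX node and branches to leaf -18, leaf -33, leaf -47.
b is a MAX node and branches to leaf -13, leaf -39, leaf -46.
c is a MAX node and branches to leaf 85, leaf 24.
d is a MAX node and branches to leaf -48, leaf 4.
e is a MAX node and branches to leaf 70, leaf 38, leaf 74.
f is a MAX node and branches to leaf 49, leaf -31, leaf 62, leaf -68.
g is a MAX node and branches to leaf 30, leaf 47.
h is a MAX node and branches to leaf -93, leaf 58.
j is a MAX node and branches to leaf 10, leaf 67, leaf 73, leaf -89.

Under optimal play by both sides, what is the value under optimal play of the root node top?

62

a (MAX): max(-18, -33, -47) = -18
b (MAX): max(-13, -39, -46) = -13
P (MIN): min(-18, -13) = -18
c (MAX): max(85, 24) = 85
d (MAX): max(-48, 4) = 4
Q (MIN): min(85, 4) = 4
e (MAX): max(70, 38, 74) = 74
f (MAX): max(49, -31, 62, -68) = 62
R (MIN): min(74, 62) = 62
g (MAX): max(30, 47) = 47
h (MAX): max(-93, 58) = 58
j (MAX): max(10, 67, 73, -89) = 73
S (MIN): min(47, 58, 73) = 47
top (MAX): max(-18, 4, 62, 47) = 62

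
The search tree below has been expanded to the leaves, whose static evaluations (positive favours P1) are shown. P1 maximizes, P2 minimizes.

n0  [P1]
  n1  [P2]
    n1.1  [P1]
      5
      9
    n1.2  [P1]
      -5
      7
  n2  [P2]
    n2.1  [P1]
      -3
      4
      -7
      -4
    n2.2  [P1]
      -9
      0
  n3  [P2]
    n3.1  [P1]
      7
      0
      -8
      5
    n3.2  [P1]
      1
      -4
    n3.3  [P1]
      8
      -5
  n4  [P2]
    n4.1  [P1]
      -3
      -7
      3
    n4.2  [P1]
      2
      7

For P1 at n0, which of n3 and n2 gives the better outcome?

n3.1 (P1): max(7, 0, -8, 5) = 7
n3.2 (P1): max(1, -4) = 1
n3.3 (P1): max(8, -5) = 8
n3 (P2): min(7, 1, 8) = 1
n2.1 (P1): max(-3, 4, -7, -4) = 4
n2.2 (P1): max(-9, 0) = 0
n2 (P2): min(4, 0) = 0
P1 prefers the higher value; n3=1, n2=0. n3 is better since 1 > 0.

n3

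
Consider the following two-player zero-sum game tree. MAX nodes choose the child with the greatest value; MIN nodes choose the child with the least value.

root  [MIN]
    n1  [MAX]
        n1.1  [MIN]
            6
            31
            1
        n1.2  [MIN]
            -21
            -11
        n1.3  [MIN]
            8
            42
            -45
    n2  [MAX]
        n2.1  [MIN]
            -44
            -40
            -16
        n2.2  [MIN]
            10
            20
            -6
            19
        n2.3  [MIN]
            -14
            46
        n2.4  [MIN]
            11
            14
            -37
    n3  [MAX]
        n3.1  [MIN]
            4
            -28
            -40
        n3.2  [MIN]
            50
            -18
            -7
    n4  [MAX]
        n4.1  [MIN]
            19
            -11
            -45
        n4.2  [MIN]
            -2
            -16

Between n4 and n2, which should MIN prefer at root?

n4

n4.1 (MIN): min(19, -11, -45) = -45
n4.2 (MIN): min(-2, -16) = -16
n4 (MAX): max(-45, -16) = -16
n2.1 (MIN): min(-44, -40, -16) = -44
n2.2 (MIN): min(10, 20, -6, 19) = -6
n2.3 (MIN): min(-14, 46) = -14
n2.4 (MIN): min(11, 14, -37) = -37
n2 (MAX): max(-44, -6, -14, -37) = -6
MIN prefers the lower value; n4=-16, n2=-6. n4 is better since -16 < -6.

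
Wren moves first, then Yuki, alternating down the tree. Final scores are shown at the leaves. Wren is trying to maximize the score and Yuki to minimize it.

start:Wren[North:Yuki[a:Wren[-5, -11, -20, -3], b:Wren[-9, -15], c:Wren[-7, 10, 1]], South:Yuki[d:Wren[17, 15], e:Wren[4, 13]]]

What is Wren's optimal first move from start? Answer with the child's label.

a (Wren): max(-5, -11, -20, -3) = -3
b (Wren): max(-9, -15) = -9
c (Wren): max(-7, 10, 1) = 10
North (Yuki): min(-3, -9, 10) = -9
d (Wren): max(17, 15) = 17
e (Wren): max(4, 13) = 13
South (Yuki): min(17, 13) = 13
start (Wren): max(-9, 13) = 13
Wren at start wants the highest of {North=-9, South=13}, so chooses South.

South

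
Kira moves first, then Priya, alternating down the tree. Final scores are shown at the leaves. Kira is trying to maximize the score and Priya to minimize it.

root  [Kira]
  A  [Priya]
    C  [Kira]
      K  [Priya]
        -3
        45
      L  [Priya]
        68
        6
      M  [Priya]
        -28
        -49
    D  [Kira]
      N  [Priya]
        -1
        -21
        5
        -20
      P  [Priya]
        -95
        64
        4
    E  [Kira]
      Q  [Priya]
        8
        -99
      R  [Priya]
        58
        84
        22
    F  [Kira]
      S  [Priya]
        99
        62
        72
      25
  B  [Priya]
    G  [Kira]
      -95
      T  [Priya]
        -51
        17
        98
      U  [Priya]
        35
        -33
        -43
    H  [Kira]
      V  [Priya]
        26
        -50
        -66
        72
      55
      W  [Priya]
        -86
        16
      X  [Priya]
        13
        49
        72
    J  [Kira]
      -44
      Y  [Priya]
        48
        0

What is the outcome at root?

-21

K (Priya): min(-3, 45) = -3
L (Priya): min(68, 6) = 6
M (Priya): min(-28, -49) = -49
C (Kira): max(-3, 6, -49) = 6
N (Priya): min(-1, -21, 5, -20) = -21
P (Priya): min(-95, 64, 4) = -95
D (Kira): max(-21, -95) = -21
Q (Priya): min(8, -99) = -99
R (Priya): min(58, 84, 22) = 22
E (Kira): max(-99, 22) = 22
S (Priya): min(99, 62, 72) = 62
F (Kira): max(62, 25) = 62
A (Priya): min(6, -21, 22, 62) = -21
T (Priya): min(-51, 17, 98) = -51
U (Priya): min(35, -33, -43) = -43
G (Kira): max(-95, -51, -43) = -43
V (Priya): min(26, -50, -66, 72) = -66
W (Priya): min(-86, 16) = -86
X (Priya): min(13, 49, 72) = 13
H (Kira): max(-66, 55, -86, 13) = 55
Y (Priya): min(48, 0) = 0
J (Kira): max(-44, 0) = 0
B (Priya): min(-43, 55, 0) = -43
root (Kira): max(-21, -43) = -21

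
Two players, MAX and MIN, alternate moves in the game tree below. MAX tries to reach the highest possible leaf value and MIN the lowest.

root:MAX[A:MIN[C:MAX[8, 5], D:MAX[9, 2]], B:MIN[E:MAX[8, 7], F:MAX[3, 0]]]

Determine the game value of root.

C (MAX): max(8, 5) = 8
D (MAX): max(9, 2) = 9
A (MIN): min(8, 9) = 8
E (MAX): max(8, 7) = 8
F (MAX): max(3, 0) = 3
B (MIN): min(8, 3) = 3
root (MAX): max(8, 3) = 8

8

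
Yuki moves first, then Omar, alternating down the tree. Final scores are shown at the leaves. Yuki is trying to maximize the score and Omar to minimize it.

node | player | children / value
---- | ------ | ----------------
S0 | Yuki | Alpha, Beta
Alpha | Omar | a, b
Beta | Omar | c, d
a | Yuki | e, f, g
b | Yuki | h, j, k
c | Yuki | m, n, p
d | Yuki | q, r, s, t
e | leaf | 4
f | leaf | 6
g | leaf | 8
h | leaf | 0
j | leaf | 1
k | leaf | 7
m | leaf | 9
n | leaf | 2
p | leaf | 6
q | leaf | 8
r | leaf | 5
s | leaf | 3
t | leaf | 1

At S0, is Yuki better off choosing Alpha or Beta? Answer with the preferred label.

a (Yuki): max(4, 6, 8) = 8
b (Yuki): max(0, 1, 7) = 7
Alpha (Omar): min(8, 7) = 7
c (Yuki): max(9, 2, 6) = 9
d (Yuki): max(8, 5, 3, 1) = 8
Beta (Omar): min(9, 8) = 8
Yuki prefers the higher value; Alpha=7, Beta=8. Beta is better since 8 > 7.

Beta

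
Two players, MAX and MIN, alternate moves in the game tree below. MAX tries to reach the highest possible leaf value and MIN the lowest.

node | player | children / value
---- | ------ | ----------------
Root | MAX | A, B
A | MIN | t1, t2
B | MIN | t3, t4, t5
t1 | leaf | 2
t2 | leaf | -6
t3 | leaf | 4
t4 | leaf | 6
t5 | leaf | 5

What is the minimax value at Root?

A (MIN): min(2, -6) = -6
B (MIN): min(4, 6, 5) = 4
Root (MAX): max(-6, 4) = 4

4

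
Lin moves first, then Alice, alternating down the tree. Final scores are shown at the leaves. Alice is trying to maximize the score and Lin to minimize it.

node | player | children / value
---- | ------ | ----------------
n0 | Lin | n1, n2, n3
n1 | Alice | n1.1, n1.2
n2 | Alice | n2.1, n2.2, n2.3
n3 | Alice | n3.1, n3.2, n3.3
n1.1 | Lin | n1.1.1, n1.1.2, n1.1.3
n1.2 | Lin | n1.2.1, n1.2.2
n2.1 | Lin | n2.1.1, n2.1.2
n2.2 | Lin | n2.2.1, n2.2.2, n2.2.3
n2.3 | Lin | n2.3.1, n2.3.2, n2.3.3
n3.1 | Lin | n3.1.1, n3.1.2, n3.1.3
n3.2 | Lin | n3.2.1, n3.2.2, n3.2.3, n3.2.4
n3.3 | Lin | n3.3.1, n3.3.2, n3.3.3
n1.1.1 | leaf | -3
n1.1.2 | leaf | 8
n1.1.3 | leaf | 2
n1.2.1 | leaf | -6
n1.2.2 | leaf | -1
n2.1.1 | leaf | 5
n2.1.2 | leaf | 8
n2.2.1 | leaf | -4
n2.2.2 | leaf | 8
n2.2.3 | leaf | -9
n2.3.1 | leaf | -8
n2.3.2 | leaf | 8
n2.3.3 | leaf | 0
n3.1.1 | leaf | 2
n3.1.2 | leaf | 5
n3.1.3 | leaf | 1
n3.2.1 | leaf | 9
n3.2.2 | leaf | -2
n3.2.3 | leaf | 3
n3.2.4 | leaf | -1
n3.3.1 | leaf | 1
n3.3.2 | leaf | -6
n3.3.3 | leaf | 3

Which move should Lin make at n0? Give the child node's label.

n1.1 (Lin): min(-3, 8, 2) = -3
n1.2 (Lin): min(-6, -1) = -6
n1 (Alice): max(-3, -6) = -3
n2.1 (Lin): min(5, 8) = 5
n2.2 (Lin): min(-4, 8, -9) = -9
n2.3 (Lin): min(-8, 8, 0) = -8
n2 (Alice): max(5, -9, -8) = 5
n3.1 (Lin): min(2, 5, 1) = 1
n3.2 (Lin): min(9, -2, 3, -1) = -2
n3.3 (Lin): min(1, -6, 3) = -6
n3 (Alice): max(1, -2, -6) = 1
n0 (Lin): min(-3, 5, 1) = -3
Lin at n0 wants the lowest of {n1=-3, n2=5, n3=1}, so chooses n1.

n1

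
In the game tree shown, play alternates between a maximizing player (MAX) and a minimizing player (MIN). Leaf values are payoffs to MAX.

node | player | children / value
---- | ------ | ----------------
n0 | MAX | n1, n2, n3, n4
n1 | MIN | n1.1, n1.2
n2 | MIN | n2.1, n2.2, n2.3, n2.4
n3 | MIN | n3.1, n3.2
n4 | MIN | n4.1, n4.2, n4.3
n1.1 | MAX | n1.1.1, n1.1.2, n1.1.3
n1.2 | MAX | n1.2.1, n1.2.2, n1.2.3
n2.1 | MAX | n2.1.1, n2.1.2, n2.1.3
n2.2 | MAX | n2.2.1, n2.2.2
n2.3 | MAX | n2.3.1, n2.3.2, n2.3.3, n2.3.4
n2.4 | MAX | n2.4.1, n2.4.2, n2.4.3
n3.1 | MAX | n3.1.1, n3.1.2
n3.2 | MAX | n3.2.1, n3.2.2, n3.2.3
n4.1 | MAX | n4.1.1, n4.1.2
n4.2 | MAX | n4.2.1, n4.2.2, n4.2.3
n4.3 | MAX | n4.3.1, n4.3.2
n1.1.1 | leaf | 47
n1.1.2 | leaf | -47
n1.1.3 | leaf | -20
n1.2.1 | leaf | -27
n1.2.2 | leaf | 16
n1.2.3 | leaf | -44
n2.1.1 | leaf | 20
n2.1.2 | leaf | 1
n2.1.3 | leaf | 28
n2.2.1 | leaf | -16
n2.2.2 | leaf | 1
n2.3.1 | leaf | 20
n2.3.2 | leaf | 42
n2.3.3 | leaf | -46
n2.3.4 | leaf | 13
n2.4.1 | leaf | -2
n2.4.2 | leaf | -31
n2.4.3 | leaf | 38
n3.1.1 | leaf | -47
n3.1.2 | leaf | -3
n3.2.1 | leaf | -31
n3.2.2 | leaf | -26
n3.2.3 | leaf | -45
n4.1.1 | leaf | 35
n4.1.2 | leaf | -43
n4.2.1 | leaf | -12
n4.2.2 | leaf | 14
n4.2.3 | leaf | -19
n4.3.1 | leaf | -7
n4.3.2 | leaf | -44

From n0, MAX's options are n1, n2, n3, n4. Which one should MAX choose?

n1.1 (MAX): max(47, -47, -20) = 47
n1.2 (MAX): max(-27, 16, -44) = 16
n1 (MIN): min(47, 16) = 16
n2.1 (MAX): max(20, 1, 28) = 28
n2.2 (MAX): max(-16, 1) = 1
n2.3 (MAX): max(20, 42, -46, 13) = 42
n2.4 (MAX): max(-2, -31, 38) = 38
n2 (MIN): min(28, 1, 42, 38) = 1
n3.1 (MAX): max(-47, -3) = -3
n3.2 (MAX): max(-31, -26, -45) = -26
n3 (MIN): min(-3, -26) = -26
n4.1 (MAX): max(35, -43) = 35
n4.2 (MAX): max(-12, 14, -19) = 14
n4.3 (MAX): max(-7, -44) = -7
n4 (MIN): min(35, 14, -7) = -7
n0 (MAX): max(16, 1, -26, -7) = 16
MAX at n0 wants the highest of {n1=16, n2=1, n3=-26, n4=-7}, so chooses n1.

n1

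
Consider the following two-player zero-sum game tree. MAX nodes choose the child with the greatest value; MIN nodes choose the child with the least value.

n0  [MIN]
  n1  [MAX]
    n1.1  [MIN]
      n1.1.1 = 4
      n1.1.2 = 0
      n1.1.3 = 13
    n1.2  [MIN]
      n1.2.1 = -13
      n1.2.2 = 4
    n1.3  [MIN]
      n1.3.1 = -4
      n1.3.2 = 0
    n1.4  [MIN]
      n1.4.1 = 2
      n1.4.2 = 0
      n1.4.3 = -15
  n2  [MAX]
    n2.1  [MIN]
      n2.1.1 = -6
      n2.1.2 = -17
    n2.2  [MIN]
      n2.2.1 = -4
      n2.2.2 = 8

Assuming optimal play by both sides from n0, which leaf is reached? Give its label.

n2.2.1

n1.1 (MIN): min(4, 0, 13) = 0
n1.2 (MIN): min(-13, 4) = -13
n1.3 (MIN): min(-4, 0) = -4
n1.4 (MIN): min(2, 0, -15) = -15
n1 (MAX): max(0, -13, -4, -15) = 0
n2.1 (MIN): min(-6, -17) = -17
n2.2 (MIN): min(-4, 8) = -4
n2 (MAX): max(-17, -4) = -4
n0 (MIN): min(0, -4) = -4
At n0, MIN picks n2 (lowest: -4).
At n2, MAX picks n2.2 (highest: -4).
At n2.2, MIN picks n2.2.1 (lowest: -4).
Terminal value -4.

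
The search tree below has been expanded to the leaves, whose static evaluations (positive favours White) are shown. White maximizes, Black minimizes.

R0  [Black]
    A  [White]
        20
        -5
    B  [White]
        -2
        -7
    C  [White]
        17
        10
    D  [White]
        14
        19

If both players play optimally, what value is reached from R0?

-2

A (White): max(20, -5) = 20
B (White): max(-2, -7) = -2
C (White): max(17, 10) = 17
D (White): max(14, 19) = 19
R0 (Black): min(20, -2, 17, 19) = -2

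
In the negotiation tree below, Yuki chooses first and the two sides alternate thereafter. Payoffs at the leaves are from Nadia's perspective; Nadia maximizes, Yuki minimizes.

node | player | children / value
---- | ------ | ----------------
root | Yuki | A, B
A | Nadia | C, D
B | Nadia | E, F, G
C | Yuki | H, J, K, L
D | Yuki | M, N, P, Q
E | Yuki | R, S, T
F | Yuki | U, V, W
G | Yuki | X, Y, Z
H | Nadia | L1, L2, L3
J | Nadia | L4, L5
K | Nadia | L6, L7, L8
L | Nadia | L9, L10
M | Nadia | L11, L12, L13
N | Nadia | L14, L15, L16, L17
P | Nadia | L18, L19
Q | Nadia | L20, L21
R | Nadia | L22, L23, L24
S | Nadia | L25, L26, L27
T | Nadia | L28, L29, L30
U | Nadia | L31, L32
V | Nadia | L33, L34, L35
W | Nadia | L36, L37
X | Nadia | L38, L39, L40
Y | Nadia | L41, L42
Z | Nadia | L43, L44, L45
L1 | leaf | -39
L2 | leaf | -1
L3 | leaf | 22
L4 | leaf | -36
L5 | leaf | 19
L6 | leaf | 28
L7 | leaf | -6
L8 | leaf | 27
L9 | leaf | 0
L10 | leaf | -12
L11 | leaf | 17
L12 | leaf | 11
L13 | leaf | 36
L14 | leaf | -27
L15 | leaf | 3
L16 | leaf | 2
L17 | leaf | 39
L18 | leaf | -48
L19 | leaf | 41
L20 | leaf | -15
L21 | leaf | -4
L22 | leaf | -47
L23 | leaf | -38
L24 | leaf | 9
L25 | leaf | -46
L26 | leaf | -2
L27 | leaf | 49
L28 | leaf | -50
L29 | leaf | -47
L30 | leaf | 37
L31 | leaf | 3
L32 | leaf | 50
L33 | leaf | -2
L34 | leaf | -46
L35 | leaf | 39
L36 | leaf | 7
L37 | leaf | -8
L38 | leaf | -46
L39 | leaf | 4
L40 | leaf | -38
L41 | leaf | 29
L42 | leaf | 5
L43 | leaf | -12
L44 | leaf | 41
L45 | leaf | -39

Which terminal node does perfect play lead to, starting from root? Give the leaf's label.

H (Nadia): max(-39, -1, 22) = 22
J (Nadia): max(-36, 19) = 19
K (Nadia): max(28, -6, 27) = 28
L (Nadia): max(0, -12) = 0
C (Yuki): min(22, 19, 28, 0) = 0
M (Nadia): max(17, 11, 36) = 36
N (Nadia): max(-27, 3, 2, 39) = 39
P (Nadia): max(-48, 41) = 41
Q (Nadia): max(-15, -4) = -4
D (Yuki): min(36, 39, 41, -4) = -4
A (Nadia): max(0, -4) = 0
R (Nadia): max(-47, -38, 9) = 9
S (Nadia): max(-46, -2, 49) = 49
T (Nadia): max(-50, -47, 37) = 37
E (Yuki): min(9, 49, 37) = 9
U (Nadia): max(3, 50) = 50
V (Nadia): max(-2, -46, 39) = 39
W (Nadia): max(7, -8) = 7
F (Yuki): min(50, 39, 7) = 7
X (Nadia): max(-46, 4, -38) = 4
Y (Nadia): max(29, 5) = 29
Z (Nadia): max(-12, 41, -39) = 41
G (Yuki): min(4, 29, 41) = 4
B (Nadia): max(9, 7, 4) = 9
root (Yuki): min(0, 9) = 0
At root, Yuki picks A (lowest: 0).
At A, Nadia picks C (highest: 0).
At C, Yuki picks L (lowest: 0).
At L, Nadia picks L9 (highest: 0).
Terminal value 0.

L9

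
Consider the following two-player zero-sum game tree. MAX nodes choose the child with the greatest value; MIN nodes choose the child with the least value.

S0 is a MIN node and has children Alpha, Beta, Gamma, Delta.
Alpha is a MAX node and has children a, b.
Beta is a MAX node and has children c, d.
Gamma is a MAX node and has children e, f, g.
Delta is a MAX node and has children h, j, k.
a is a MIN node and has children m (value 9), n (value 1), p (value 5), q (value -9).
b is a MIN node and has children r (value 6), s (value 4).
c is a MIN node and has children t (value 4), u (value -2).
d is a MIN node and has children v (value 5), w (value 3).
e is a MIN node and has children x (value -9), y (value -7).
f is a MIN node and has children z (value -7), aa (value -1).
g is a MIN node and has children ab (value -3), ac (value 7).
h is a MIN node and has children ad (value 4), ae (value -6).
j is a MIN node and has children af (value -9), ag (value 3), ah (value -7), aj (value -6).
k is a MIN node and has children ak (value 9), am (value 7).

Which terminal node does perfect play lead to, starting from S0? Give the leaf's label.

ab

a (MIN): min(9, 1, 5, -9) = -9
b (MIN): min(6, 4) = 4
Alpha (MAX): max(-9, 4) = 4
c (MIN): min(4, -2) = -2
d (MIN): min(5, 3) = 3
Beta (MAX): max(-2, 3) = 3
e (MIN): min(-9, -7) = -9
f (MIN): min(-7, -1) = -7
g (MIN): min(-3, 7) = -3
Gamma (MAX): max(-9, -7, -3) = -3
h (MIN): min(4, -6) = -6
j (MIN): min(-9, 3, -7, -6) = -9
k (MIN): min(9, 7) = 7
Delta (MAX): max(-6, -9, 7) = 7
S0 (MIN): min(4, 3, -3, 7) = -3
At S0, MIN picks Gamma (lowest: -3).
At Gamma, MAX picks g (highest: -3).
At g, MIN picks ab (lowest: -3).
Terminal value -3.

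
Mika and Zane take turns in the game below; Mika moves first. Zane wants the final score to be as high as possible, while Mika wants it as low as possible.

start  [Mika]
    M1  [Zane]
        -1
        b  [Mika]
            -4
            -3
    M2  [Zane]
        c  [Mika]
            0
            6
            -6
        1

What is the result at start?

-1

b (Mika): min(-4, -3) = -4
M1 (Zane): max(-1, -4) = -1
c (Mika): min(0, 6, -6) = -6
M2 (Zane): max(-6, 1) = 1
start (Mika): min(-1, 1) = -1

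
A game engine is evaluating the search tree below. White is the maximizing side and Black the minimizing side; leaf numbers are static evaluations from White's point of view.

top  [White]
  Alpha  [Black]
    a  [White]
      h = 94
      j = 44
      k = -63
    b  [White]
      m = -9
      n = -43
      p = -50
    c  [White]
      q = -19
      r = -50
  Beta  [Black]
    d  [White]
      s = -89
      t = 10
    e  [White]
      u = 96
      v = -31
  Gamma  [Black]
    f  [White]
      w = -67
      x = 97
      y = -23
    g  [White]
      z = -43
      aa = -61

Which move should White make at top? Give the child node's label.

a (White): max(94, 44, -63) = 94
b (White): max(-9, -43, -50) = -9
c (White): max(-19, -50) = -19
Alpha (Black): min(94, -9, -19) = -19
d (White): max(-89, 10) = 10
e (White): max(96, -31) = 96
Beta (Black): min(10, 96) = 10
f (White): max(-67, 97, -23) = 97
g (White): max(-43, -61) = -43
Gamma (Black): min(97, -43) = -43
top (White): max(-19, 10, -43) = 10
White at top wants the highest of {Alpha=-19, Beta=10, Gamma=-43}, so chooses Beta.

Beta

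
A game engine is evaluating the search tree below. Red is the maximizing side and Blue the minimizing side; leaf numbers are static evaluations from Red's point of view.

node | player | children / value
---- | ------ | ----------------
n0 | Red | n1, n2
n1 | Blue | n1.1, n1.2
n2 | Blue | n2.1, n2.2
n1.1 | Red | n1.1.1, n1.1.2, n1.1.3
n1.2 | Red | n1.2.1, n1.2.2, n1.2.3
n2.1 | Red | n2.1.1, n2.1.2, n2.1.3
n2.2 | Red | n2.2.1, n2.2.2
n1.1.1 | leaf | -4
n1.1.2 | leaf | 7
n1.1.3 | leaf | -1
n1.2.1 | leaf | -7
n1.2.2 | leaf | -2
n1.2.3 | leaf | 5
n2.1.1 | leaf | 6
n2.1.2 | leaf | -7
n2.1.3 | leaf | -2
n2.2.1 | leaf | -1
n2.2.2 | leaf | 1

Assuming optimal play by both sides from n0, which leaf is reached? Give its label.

n1.1 (Red): max(-4, 7, -1) = 7
n1.2 (Red): max(-7, -2, 5) = 5
n1 (Blue): min(7, 5) = 5
n2.1 (Red): max(6, -7, -2) = 6
n2.2 (Red): max(-1, 1) = 1
n2 (Blue): min(6, 1) = 1
n0 (Red): max(5, 1) = 5
At n0, Red picks n1 (highest: 5).
At n1, Blue picks n1.2 (lowest: 5).
At n1.2, Red picks n1.2.3 (highest: 5).
Terminal value 5.

n1.2.3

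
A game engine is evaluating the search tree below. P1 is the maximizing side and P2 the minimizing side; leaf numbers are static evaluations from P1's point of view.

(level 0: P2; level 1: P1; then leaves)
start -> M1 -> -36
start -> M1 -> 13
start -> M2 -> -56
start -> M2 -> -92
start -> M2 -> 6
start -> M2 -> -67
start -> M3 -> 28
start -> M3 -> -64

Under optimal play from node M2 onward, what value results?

6

M2 (P1): max(-56, -92, 6, -67) = 6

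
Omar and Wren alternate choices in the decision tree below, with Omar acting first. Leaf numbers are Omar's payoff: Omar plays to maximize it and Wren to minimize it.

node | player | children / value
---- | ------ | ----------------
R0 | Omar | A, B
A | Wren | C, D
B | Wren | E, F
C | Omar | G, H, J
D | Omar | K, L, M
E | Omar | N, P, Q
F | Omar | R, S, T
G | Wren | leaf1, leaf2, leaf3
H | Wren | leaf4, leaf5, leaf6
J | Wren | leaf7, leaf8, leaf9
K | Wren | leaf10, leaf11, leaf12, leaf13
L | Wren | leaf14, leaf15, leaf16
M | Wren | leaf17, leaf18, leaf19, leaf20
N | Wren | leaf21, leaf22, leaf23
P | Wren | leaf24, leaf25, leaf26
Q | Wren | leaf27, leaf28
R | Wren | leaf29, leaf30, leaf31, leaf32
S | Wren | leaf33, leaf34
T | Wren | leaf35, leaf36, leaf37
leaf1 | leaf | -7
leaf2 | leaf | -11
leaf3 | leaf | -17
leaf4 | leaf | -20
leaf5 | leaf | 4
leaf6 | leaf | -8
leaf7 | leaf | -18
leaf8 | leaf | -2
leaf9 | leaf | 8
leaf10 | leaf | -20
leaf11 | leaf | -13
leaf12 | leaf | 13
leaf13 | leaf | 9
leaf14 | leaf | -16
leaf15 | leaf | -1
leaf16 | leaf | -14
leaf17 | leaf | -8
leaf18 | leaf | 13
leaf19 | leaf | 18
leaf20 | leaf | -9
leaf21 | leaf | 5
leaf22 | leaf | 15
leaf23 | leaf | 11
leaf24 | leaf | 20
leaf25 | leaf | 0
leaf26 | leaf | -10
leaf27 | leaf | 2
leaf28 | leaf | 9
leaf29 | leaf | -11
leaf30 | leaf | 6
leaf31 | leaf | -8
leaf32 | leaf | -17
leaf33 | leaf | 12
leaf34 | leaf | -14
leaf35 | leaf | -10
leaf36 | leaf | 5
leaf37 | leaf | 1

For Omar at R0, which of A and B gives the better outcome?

G (Wren): min(-7, -11, -17) = -17
H (Wren): min(-20, 4, -8) = -20
J (Wren): min(-18, -2, 8) = -18
C (Omar): max(-17, -20, -18) = -17
K (Wren): min(-20, -13, 13, 9) = -20
L (Wren): min(-16, -1, -14) = -16
M (Wren): min(-8, 13, 18, -9) = -9
D (Omar): max(-20, -16, -9) = -9
A (Wren): min(-17, -9) = -17
N (Wren): min(5, 15, 11) = 5
P (Wren): min(20, 0, -10) = -10
Q (Wren): min(2, 9) = 2
E (Omar): max(5, -10, 2) = 5
R (Wren): min(-11, 6, -8, -17) = -17
S (Wren): min(12, -14) = -14
T (Wren): min(-10, 5, 1) = -10
F (Omar): max(-17, -14, -10) = -10
B (Wren): min(5, -10) = -10
Omar prefers the higher value; A=-17, B=-10. B is better since -10 > -17.

B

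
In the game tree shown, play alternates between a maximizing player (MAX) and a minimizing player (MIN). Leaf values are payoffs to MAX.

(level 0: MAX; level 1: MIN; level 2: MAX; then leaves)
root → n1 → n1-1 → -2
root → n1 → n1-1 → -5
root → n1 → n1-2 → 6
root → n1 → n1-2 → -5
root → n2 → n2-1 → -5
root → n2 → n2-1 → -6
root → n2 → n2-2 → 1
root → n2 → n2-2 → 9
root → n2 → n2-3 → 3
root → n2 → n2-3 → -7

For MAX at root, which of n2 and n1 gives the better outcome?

n1

n2-1 (MAX): max(-5, -6) = -5
n2-2 (MAX): max(1, 9) = 9
n2-3 (MAX): max(3, -7) = 3
n2 (MIN): min(-5, 9, 3) = -5
n1-1 (MAX): max(-2, -5) = -2
n1-2 (MAX): max(6, -5) = 6
n1 (MIN): min(-2, 6) = -2
MAX prefers the higher value; n2=-5, n1=-2. n1 is better since -2 > -5.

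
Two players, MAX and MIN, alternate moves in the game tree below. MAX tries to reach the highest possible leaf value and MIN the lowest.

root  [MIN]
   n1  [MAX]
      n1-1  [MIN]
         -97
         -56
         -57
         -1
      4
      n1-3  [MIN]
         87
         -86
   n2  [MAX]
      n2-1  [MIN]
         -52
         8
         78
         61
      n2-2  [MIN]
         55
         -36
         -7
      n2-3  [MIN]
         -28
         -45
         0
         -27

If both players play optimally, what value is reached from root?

-36

n1-1 (MIN): min(-97, -56, -57, -1) = -97
n1-3 (MIN): min(87, -86) = -86
n1 (MAX): max(-97, 4, -86) = 4
n2-1 (MIN): min(-52, 8, 78, 61) = -52
n2-2 (MIN): min(55, -36, -7) = -36
n2-3 (MIN): min(-28, -45, 0, -27) = -45
n2 (MAX): max(-52, -36, -45) = -36
root (MIN): min(4, -36) = -36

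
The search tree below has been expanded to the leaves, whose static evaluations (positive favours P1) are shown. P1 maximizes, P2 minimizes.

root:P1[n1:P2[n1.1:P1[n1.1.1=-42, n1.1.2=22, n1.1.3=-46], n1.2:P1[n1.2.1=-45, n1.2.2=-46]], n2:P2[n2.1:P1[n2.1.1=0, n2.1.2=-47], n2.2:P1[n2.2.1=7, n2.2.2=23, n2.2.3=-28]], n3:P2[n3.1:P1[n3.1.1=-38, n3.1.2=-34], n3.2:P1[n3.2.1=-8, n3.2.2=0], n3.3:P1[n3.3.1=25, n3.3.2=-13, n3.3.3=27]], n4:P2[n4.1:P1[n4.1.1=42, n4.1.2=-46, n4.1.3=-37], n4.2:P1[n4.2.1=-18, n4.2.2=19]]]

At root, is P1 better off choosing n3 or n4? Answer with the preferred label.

n3.1 (P1): max(-38, -34) = -34
n3.2 (P1): max(-8, 0) = 0
n3.3 (P1): max(25, -13, 27) = 27
n3 (P2): min(-34, 0, 27) = -34
n4.1 (P1): max(42, -46, -37) = 42
n4.2 (P1): max(-18, 19) = 19
n4 (P2): min(42, 19) = 19
P1 prefers the higher value; n3=-34, n4=19. n4 is better since 19 > -34.

n4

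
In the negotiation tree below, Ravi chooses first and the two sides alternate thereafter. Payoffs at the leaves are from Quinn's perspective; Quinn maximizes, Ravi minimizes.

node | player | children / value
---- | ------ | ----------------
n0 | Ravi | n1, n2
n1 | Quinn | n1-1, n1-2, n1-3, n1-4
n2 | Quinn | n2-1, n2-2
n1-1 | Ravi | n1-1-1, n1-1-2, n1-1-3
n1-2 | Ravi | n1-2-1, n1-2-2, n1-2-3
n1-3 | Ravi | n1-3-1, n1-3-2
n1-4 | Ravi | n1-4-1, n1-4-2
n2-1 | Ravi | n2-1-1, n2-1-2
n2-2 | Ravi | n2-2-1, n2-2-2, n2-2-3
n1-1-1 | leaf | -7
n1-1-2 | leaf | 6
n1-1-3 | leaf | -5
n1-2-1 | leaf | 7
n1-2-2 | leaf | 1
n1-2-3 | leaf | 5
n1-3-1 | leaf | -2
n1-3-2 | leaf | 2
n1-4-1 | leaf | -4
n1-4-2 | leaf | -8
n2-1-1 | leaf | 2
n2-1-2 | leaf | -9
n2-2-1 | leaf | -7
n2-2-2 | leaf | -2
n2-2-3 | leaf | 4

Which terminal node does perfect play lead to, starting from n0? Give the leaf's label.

n1-1 (Ravi): min(-7, 6, -5) = -7
n1-2 (Ravi): min(7, 1, 5) = 1
n1-3 (Ravi): min(-2, 2) = -2
n1-4 (Ravi): min(-4, -8) = -8
n1 (Quinn): max(-7, 1, -2, -8) = 1
n2-1 (Ravi): min(2, -9) = -9
n2-2 (Ravi): min(-7, -2, 4) = -7
n2 (Quinn): max(-9, -7) = -7
n0 (Ravi): min(1, -7) = -7
At n0, Ravi picks n2 (lowest: -7).
At n2, Quinn picks n2-2 (highest: -7).
At n2-2, Ravi picks n2-2-1 (lowest: -7).
Terminal value -7.

n2-2-1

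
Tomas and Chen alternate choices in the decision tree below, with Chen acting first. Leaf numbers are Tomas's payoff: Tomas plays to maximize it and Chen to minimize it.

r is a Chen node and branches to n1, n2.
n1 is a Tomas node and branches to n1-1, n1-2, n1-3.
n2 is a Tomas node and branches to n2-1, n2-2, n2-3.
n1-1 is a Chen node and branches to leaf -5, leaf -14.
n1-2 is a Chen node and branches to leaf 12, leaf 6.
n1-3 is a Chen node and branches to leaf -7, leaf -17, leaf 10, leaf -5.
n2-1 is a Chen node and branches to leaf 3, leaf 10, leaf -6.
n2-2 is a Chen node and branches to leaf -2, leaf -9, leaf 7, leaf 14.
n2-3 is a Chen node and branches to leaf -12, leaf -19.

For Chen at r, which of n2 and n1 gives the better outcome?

n2

n2-1 (Chen): min(3, 10, -6) = -6
n2-2 (Chen): min(-2, -9, 7, 14) = -9
n2-3 (Chen): min(-12, -19) = -19
n2 (Tomas): max(-6, -9, -19) = -6
n1-1 (Chen): min(-5, -14) = -14
n1-2 (Chen): min(12, 6) = 6
n1-3 (Chen): min(-7, -17, 10, -5) = -17
n1 (Tomas): max(-14, 6, -17) = 6
Chen prefers the lower value; n2=-6, n1=6. n2 is better since -6 < 6.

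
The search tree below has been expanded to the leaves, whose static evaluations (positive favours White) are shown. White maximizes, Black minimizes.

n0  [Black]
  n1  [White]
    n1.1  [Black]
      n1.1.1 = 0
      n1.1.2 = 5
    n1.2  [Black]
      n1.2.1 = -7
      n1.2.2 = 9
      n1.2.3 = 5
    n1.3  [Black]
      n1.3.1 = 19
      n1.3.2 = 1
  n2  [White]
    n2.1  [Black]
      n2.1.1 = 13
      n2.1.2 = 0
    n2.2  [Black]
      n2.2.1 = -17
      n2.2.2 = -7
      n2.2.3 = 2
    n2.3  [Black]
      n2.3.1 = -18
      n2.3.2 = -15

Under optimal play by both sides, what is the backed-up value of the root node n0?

n1.1 (Black): min(0, 5) = 0
n1.2 (Black): min(-7, 9, 5) = -7
n1.3 (Black): min(19, 1) = 1
n1 (White): max(0, -7, 1) = 1
n2.1 (Black): min(13, 0) = 0
n2.2 (Black): min(-17, -7, 2) = -17
n2.3 (Black): min(-18, -15) = -18
n2 (White): max(0, -17, -18) = 0
n0 (Black): min(1, 0) = 0

0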